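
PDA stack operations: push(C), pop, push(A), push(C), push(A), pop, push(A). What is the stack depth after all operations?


Tracing stack operations:
  push(C) -> stack = [C], depth=1
  pop -> removed C, stack = [], depth=0
  push(A) -> stack = [A], depth=1
  push(C) -> stack = [A,C], depth=2
  push(A) -> stack = [A,C,A], depth=3
  pop -> removed A, stack = [A,C], depth=2
  push(A) -> stack = [A,C,A], depth=3
Final depth = 3

3


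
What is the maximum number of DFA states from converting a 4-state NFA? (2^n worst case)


NFA has 4 states
Subset construction: each DFA state = subset of NFA states
Maximum subsets = 2^4
2^4 = 16

16


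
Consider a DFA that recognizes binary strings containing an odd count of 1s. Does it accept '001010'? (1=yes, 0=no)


DFA has 2 states: q_even (start, accept=no) and q_odd
Processing string '001010' character by character:
  Position 0: read '0', 1-count=0 -> q_even (no change)
  Position 1: read '0', 1-count=0 -> q_even (no change)
  Position 2: read '1', 1-count=1 -> q_odd
  Position 3: read '0', 1-count=1 -> q_odd (no change)
  Position 4: read '1', 1-count=2 -> q_even
  Position 5: read '0', 1-count=2 -> q_even (no change)
Final state: q_even, total 1s = 2 (even); the DFA requires an odd count -> reject

0


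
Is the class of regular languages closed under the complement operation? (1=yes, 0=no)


Regular languages are closed under:
- Union (DFA product construction)
- Intersection (DFA product construction)
- Complement (swap accept/reject states)
- Concatenation (NFA construction)
- Kleene star (NFA construction)
complement is in this list
Therefore: closed

1


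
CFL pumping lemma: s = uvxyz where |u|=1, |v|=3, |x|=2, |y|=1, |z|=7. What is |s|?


|s| = |u| + |v| + |x| + |y| + |z|
= 1 + 3 + 2 + 1 + 7
= 4 + 2 + 8
= 6 + 8
= 14

14


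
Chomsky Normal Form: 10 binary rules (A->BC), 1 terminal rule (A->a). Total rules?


CNF allows two rule forms:
  A -> BC (binary): 10 rules
  A -> a (terminal): 1 rule
Total = 10 + 1 = 11

11


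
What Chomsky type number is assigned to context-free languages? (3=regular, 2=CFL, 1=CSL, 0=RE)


Chomsky hierarchy levels:
  Type 3: Regular (DFA/NFA/regex)
  Type 2: Context-free (PDA)
  Type 1: Context-sensitive
  Type 0: Recursively enumerable (TM)
'context-free' corresponds to Type 2

2


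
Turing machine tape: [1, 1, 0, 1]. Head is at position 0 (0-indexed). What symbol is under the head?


Tape: [1, 1, 0, 1]
Positions: 0 1 2 3
Values:    1 1 0 1
Head at position 0
tape[0] = 1

1


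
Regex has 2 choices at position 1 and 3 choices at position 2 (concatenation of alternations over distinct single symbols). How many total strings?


First group: 2 alternatives
Second group: 3 alternatives
Concatenation: each choice from group 1 pairs with each from group 2
Total = 2 x 3 = 6

6


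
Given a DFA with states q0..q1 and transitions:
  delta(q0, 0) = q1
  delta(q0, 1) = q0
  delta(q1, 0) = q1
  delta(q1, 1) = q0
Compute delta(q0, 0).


Looking up transition function:
delta(q0, 0) in the table
Row: q0, Column: 0
Result: q1

q1


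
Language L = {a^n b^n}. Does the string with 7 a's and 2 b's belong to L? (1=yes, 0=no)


Language requires equal numbers of a's and b's
PDA pushes for each 'a', pops for each 'b'
Number of a's = 7
Number of b's = 2
7 != 2 -> Reject

0


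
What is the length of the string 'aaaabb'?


String: 'aaaabb'
Counting characters:
  'a' appears 4 time(s)
  'b' appears 2 time(s)
Total length = 4 + 2 = 6

6


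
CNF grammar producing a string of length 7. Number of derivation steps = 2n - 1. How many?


Chomsky Normal Form derivation:
String length n = 7
Each step either:
  - Splits a nonterminal into two (n-1 such steps)
  - Converts a nonterminal to terminal (n such steps)
Total = (n-1) + n = 2n - 1
= 2(7) - 1
= 14 - 1
= 13

13


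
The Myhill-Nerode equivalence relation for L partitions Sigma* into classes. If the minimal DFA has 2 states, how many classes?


Myhill-Nerode theorem:
Number of equivalence classes = number of states in minimal DFA
Minimal DFA states = 2
Therefore equivalence classes = 2

2


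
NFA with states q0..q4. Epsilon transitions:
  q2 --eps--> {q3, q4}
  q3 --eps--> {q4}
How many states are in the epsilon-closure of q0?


Starting from q0
Initialize closure = {q0}
q0 has no outgoing epsilon transitions -> nothing to add
Final closure: {q0}
Size = 1

1


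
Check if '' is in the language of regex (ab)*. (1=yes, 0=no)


Pattern: (ab)*
String: ''
Pattern requires: zero or more repetitions of 'ab'
Pairs: []
All pairs are 'ab'? Yes
Result: 1

1


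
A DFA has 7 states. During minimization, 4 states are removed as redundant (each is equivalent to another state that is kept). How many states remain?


Original DFA: 7 states
Redundant states removed: 4
Minimized states = original - removed
= 7 - 4
= 3

3


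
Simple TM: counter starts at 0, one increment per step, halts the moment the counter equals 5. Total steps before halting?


Counter starts at 0. Counting sequence:
  Step 1: counter = 1
  Step 2: counter = 2
  Step 3: counter = 3
  Step 4: counter = 4
  Step 5: counter = 5
Counter reached 5 -> halt
Total steps = 5

5


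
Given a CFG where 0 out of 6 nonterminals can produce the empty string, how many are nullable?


Nonterminals: {S, A, B, C, D, E}
A nonterminal is nullable if it can derive epsilon
Counting nullable nonterminals: 0
Total nullable = 0

0


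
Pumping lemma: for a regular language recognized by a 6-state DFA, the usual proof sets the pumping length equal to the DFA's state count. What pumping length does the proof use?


Pumping lemma for regular languages (standard proof):
Take p = |Q|, the number of DFA states.
Any string of length >= |Q| passes through |Q|+1 states while reading its first |Q| symbols,
so by pigeonhole some state repeats, giving the loop that can be pumped.
Here |Q| = 6
Therefore the proof uses p = 6

6


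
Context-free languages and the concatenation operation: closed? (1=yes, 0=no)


CFL closure properties:
  Closed under: union, concatenation, Kleene star
  NOT closed under: intersection, complement
Operation 'concatenation' is in closed list -> Yes (closed)

1


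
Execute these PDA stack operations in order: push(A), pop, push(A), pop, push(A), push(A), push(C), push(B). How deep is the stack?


Tracing stack operations:
  push(A) -> stack = [A], depth=1
  pop -> removed A, stack = [], depth=0
  push(A) -> stack = [A], depth=1
  pop -> removed A, stack = [], depth=0
  push(A) -> stack = [A], depth=1
  push(A) -> stack = [A,A], depth=2
  push(C) -> stack = [A,A,C], depth=3
  push(B) -> stack = [A,A,C,B], depth=4
Final depth = 4

4


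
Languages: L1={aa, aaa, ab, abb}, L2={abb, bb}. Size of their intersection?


L1 = {aa, aaa, ab, abb}
L2 = {abb, bb}
Checking each string in L1 against L2:
  'aa': in L2? No
  'aaa': in L2? No
  'ab': in L2? No
  'abb': in L2? Yes
Intersection = {abb}
|L1 ∩ L2| = 1

1


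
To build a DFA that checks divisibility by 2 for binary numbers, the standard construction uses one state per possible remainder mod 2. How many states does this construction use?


Divisibility by 2 is tracked via the remainder mod 2: 0, 1, ..., 1
The construction assigns one state to each remainder
Number of remainders = 2

2


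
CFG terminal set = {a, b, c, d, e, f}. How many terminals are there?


Terminal symbols: a, b, c, d, e, f
Counting each: a (#1), b (#2), c (#3), d (#4), e (#5), f (#6)
Total = 6

6


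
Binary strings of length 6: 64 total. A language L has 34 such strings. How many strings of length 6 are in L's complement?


Alphabet: {0,1}
String length: 6
Total strings of length 6 = 2^6 = 64
Strings in L = 34
Complement = total - |L|
= 64 - 34
= 30

30


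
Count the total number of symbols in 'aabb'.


String: 'aabb'
Counting characters:
  'a' appears 2 time(s)
  'b' appears 2 time(s)
Total length = 2 + 2 = 4

4


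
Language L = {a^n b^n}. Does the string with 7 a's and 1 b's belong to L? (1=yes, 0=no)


Language requires equal numbers of a's and b's
PDA pushes for each 'a', pops for each 'b'
Number of a's = 7
Number of b's = 1
7 != 1 -> Reject

0


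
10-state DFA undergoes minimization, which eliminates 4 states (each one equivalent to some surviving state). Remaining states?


Original DFA: 10 states
Redundant states removed: 4
Minimized states = original - removed
= 10 - 4
= 6

6


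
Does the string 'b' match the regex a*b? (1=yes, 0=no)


Pattern: a*b
String: 'b'
Pattern requires: zero or more 'a's followed by exactly one 'b'
Found 0 leading 'a's
Remaining: 'b'
Remaining is exactly 'b' -> match
Result: 1

1


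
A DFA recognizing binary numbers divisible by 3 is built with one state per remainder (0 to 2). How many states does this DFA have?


Divisibility by 3 is tracked via the remainder mod 3: 0, 1, ..., 2
The construction assigns one state to each remainder
Number of remainders = 3

3


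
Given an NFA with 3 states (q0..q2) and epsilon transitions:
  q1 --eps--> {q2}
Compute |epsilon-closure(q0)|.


Starting from q0
Initialize closure = {q0}
q0 has no outgoing epsilon transitions -> nothing to add
Final closure: {q0}
Size = 1

1


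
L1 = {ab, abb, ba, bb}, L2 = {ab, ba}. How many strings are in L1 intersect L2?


L1 = {ab, abb, ba, bb}
L2 = {ab, ba}
Checking each string in L1 against L2:
  'ab': in L2? Yes
  'abb': in L2? No
  'ba': in L2? Yes
  'bb': in L2? No
Intersection = {ab, ba}
|L1 ∩ L2| = 2

2


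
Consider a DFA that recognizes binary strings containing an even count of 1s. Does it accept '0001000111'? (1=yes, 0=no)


DFA has 2 states: q_even (start, accept=yes) and q_odd
Processing string '0001000111' character by character:
  Position 0: read '0', 1-count=0 -> q_even (no change)
  Position 1: read '0', 1-count=0 -> q_even (no change)
  Position 2: read '0', 1-count=0 -> q_even (no change)
  Position 3: read '1', 1-count=1 -> q_odd
  Position 4: read '0', 1-count=1 -> q_odd (no change)
  Position 5: read '0', 1-count=1 -> q_odd (no change)
  Position 6: read '0', 1-count=1 -> q_odd (no change)
  Position 7: read '1', 1-count=2 -> q_even
  Position 8: read '1', 1-count=3 -> q_odd
  Position 9: read '1', 1-count=4 -> q_even
Final state: q_even, total 1s = 4 (even); the DFA requires an even count -> accept

1


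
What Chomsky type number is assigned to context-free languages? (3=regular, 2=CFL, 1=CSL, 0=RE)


Chomsky hierarchy levels:
  Type 3: Regular (DFA/NFA/regex)
  Type 2: Context-free (PDA)
  Type 1: Context-sensitive
  Type 0: Recursively enumerable (TM)
'context-free' corresponds to Type 2

2


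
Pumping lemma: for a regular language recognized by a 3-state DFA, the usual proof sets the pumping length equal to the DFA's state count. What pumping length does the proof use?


Pumping lemma for regular languages (standard proof):
Take p = |Q|, the number of DFA states.
Any string of length >= |Q| passes through |Q|+1 states while reading its first |Q| symbols,
so by pigeonhole some state repeats, giving the loop that can be pumped.
Here |Q| = 3
Therefore the proof uses p = 3

3


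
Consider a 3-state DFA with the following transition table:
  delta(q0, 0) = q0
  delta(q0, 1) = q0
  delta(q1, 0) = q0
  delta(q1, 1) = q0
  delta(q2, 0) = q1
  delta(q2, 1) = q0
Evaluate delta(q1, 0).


Looking up transition function:
delta(q1, 0) in the table
Row: q1, Column: 0
Result: q0

q0


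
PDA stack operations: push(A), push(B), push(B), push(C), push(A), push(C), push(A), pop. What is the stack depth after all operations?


Tracing stack operations:
  push(A) -> stack = [A], depth=1
  push(B) -> stack = [A,B], depth=2
  push(B) -> stack = [A,B,B], depth=3
  push(C) -> stack = [A,B,B,C], depth=4
  push(A) -> stack = [A,B,B,C,A], depth=5
  push(C) -> stack = [A,B,B,C,A,C], depth=6
  push(A) -> stack = [A,B,B,C,A,C,A], depth=7
  pop -> removed A, stack = [A,B,B,C,A,C], depth=6
Final depth = 6

6


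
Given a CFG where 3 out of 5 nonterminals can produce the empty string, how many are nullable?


Nonterminals: {S, A, B, C, D}
A nonterminal is nullable if it can derive epsilon
Counting nullable nonterminals: 3
Total nullable = 3

3


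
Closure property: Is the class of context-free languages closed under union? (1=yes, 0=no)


CFL closure properties:
  Closed under: union, concatenation, Kleene star
  NOT closed under: intersection, complement
Operation 'union' is in closed list -> Yes (closed)

1


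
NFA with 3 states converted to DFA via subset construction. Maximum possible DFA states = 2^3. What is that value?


NFA has 3 states
Subset construction: each DFA state = subset of NFA states
Maximum subsets = 2^3
2^3 = 8

8


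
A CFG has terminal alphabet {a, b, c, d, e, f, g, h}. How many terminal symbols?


Terminal symbols: a, b, c, d, e, f, g, h
Counting each: a (#1), b (#2), c (#3), d (#4), e (#5), f (#6), g (#7), h (#8)
Total = 8

8


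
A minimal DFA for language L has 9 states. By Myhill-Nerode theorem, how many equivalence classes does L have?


Myhill-Nerode theorem:
Number of equivalence classes = number of states in minimal DFA
Minimal DFA states = 9
Therefore equivalence classes = 9

9


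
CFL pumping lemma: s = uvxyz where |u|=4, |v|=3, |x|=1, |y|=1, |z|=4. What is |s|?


|s| = |u| + |v| + |x| + |y| + |z|
= 4 + 3 + 1 + 1 + 4
= 7 + 1 + 5
= 8 + 5
= 13

13


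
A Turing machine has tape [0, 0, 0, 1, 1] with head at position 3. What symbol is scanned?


Tape: [0, 0, 0, 1, 1]
Positions: 0 1 2 3 4
Values:    0 0 0 1 1
Head at position 3
tape[3] = 1

1


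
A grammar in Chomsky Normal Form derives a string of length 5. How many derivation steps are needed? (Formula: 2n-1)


Chomsky Normal Form derivation:
String length n = 5
Each step either:
  - Splits a nonterminal into two (n-1 such steps)
  - Converts a nonterminal to terminal (n such steps)
Total = (n-1) + n = 2n - 1
= 2(5) - 1
= 10 - 1
= 9

9


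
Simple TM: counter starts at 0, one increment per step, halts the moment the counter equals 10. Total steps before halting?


Counter starts at 0. Counting sequence:
  Step 1: counter = 1
  Step 2: counter = 2
  Step 3: counter = 3
  Step 4: counter = 4
  Step 5: counter = 5
  Step 6: counter = 6
  ...
  Step 10: counter = 10
Counter reached 10 -> halt
Total steps = 10

10


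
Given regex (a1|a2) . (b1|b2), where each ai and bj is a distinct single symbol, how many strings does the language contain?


First group: 2 alternatives
Second group: 2 alternatives
Concatenation: each choice from group 1 pairs with each from group 2
Total = 2 x 2 = 4

4


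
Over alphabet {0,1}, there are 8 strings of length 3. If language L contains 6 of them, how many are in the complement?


Alphabet: {0,1}
String length: 3
Total strings of length 3 = 2^3 = 8
Strings in L = 6
Complement = total - |L|
= 8 - 6
= 2

2


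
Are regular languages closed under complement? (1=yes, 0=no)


Regular languages are closed under:
- Union (DFA product construction)
- Intersection (DFA product construction)
- Complement (swap accept/reject states)
- Concatenation (NFA construction)
- Kleene star (NFA construction)
complement is in this list
Therefore: closed

1


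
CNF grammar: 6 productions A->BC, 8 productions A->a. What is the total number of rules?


CNF allows two rule forms:
  A -> BC (binary): 6 rules
  A -> a (terminal): 8 rules
Total = 6 + 8 = 14

14


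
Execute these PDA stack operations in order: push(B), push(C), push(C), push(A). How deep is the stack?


Tracing stack operations:
  push(B) -> stack = [B], depth=1
  push(C) -> stack = [B,C], depth=2
  push(C) -> stack = [B,C,C], depth=3
  push(A) -> stack = [B,C,C,A], depth=4
Final depth = 4

4


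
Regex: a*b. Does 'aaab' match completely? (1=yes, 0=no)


Pattern: a*b
String: 'aaab'
Pattern requires: zero or more 'a's followed by exactly one 'b'
Found 3 leading 'a's
Remaining: 'b'
Remaining is exactly 'b' -> match
Result: 1

1


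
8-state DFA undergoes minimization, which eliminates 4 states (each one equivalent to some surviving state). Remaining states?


Original DFA: 8 states
Redundant states removed: 4
Minimized states = original - removed
= 8 - 4
= 4

4


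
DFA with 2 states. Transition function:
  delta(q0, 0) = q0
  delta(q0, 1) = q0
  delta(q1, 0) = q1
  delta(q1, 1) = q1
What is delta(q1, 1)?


Looking up transition function:
delta(q1, 1) in the table
Row: q1, Column: 1
Result: q1

q1


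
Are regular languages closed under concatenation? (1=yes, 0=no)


Regular languages are closed under:
- Union (DFA product construction)
- Intersection (DFA product construction)
- Complement (swap accept/reject states)
- Concatenation (NFA construction)
- Kleene star (NFA construction)
concatenation is in this list
Therefore: closed

1


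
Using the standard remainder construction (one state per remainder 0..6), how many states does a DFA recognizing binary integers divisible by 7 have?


Divisibility by 7 is tracked via the remainder mod 7: 0, 1, ..., 6
The construction assigns one state to each remainder
Number of remainders = 7

7


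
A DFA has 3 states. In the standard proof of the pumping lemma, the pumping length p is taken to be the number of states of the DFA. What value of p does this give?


Pumping lemma for regular languages (standard proof):
Take p = |Q|, the number of DFA states.
Any string of length >= |Q| passes through |Q|+1 states while reading its first |Q| symbols,
so by pigeonhole some state repeats, giving the loop that can be pumped.
Here |Q| = 3
Therefore the proof uses p = 3

3


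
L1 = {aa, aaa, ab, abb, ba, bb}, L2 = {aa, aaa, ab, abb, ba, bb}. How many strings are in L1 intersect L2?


L1 = {aa, aaa, ab, abb, ba, bb}
L2 = {aa, aaa, ab, abb, ba, bb}
Checking each string in L1 against L2:
  'aa': in L2? Yes
  'aaa': in L2? Yes
  'ab': in L2? Yes
  'abb': in L2? Yes
  'ba': in L2? Yes
  'bb': in L2? Yes
Intersection = {aa, aaa, ab, abb, ba, bb}
|L1 ∩ L2| = 6

6


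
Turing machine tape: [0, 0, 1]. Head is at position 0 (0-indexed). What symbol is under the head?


Tape: [0, 0, 1]
Positions: 0 1 2
Values:    0 0 1
Head at position 0
tape[0] = 0

0


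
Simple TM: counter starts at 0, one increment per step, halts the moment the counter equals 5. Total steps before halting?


Counter starts at 0. Counting sequence:
  Step 1: counter = 1
  Step 2: counter = 2
  Step 3: counter = 3
  Step 4: counter = 4
  Step 5: counter = 5
Counter reached 5 -> halt
Total steps = 5

5


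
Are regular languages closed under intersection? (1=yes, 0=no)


Regular languages are closed under all standard operations:
- Union: Yes (product construction)
- Intersection: Yes (product construction)
- Complement: Yes (swap accept/reject)
- Concatenation: Yes (NFA construction)
Operation: intersection -> Closed

1


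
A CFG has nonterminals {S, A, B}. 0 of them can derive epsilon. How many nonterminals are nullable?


Nonterminals: {S, A, B}
A nonterminal is nullable if it can derive epsilon
Counting nullable nonterminals: 0
Total nullable = 0

0


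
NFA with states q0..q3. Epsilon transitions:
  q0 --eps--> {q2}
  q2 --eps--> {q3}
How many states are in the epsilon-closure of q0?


Starting from q0
Initialize closure = {q0}
Follow epsilon from q0 -> add q2
Follow epsilon from q2 -> add q3
Final closure: {q0, q2, q3}
Size = 3

3


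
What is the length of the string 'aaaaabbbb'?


String: 'aaaaabbbb'
Counting characters:
  'a' appears 5 time(s)
  'b' appears 4 time(s)
Total length = 5 + 4 = 9

9


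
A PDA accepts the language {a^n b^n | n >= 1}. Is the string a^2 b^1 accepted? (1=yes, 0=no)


Language requires equal numbers of a's and b's
PDA pushes for each 'a', pops for each 'b'
Number of a's = 2
Number of b's = 1
2 != 1 -> Reject

0


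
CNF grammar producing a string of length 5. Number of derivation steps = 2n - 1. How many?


Chomsky Normal Form derivation:
String length n = 5
Each step either:
  - Splits a nonterminal into two (n-1 such steps)
  - Converts a nonterminal to terminal (n such steps)
Total = (n-1) + n = 2n - 1
= 2(5) - 1
= 10 - 1
= 9

9


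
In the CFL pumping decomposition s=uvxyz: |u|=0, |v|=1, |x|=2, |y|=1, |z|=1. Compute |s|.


|s| = |u| + |v| + |x| + |y| + |z|
= 0 + 1 + 2 + 1 + 1
= 1 + 2 + 2
= 3 + 2
= 5

5


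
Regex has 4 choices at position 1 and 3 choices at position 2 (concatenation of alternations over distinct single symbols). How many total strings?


First group: 4 alternatives
Second group: 3 alternatives
Concatenation: each choice from group 1 pairs with each from group 2
Total = 4 x 3 = 12

12


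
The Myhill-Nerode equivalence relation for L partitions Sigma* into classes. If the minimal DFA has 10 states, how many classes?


Myhill-Nerode theorem:
Number of equivalence classes = number of states in minimal DFA
Minimal DFA states = 10
Therefore equivalence classes = 10

10


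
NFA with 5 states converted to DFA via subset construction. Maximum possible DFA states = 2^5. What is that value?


NFA has 5 states
Subset construction: each DFA state = subset of NFA states
Maximum subsets = 2^5
2^5 = 32

32


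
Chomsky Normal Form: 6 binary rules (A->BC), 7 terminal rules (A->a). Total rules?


CNF allows two rule forms:
  A -> BC (binary): 6 rules
  A -> a (terminal): 7 rules
Total = 6 + 7 = 13

13


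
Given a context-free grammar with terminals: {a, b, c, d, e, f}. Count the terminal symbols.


Terminal symbols: a, b, c, d, e, f
Counting each: a (#1), b (#2), c (#3), d (#4), e (#5), f (#6)
Total = 6

6


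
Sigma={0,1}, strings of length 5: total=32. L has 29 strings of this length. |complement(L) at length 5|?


Alphabet: {0,1}
String length: 5
Total strings of length 5 = 2^5 = 32
Strings in L = 29
Complement = total - |L|
= 32 - 29
= 3

3


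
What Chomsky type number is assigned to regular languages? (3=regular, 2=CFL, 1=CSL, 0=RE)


Chomsky hierarchy levels:
  Type 3: Regular (DFA/NFA/regex)
  Type 2: Context-free (PDA)
  Type 1: Context-sensitive
  Type 0: Recursively enumerable (TM)
'regular' corresponds to Type 3

3


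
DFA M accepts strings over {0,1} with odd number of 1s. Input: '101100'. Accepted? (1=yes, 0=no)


DFA has 2 states: q_even (start, accept=no) and q_odd
Processing string '101100' character by character:
  Position 0: read '1', 1-count=1 -> q_odd
  Position 1: read '0', 1-count=1 -> q_odd (no change)
  Position 2: read '1', 1-count=2 -> q_even
  Position 3: read '1', 1-count=3 -> q_odd
  Position 4: read '0', 1-count=3 -> q_odd (no change)
  Position 5: read '0', 1-count=3 -> q_odd (no change)
Final state: q_odd, total 1s = 3 (odd); the DFA requires an odd count -> accept

1


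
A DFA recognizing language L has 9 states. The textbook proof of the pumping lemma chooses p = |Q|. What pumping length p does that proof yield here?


Pumping lemma for regular languages (standard proof):
Take p = |Q|, the number of DFA states.
Any string of length >= |Q| passes through |Q|+1 states while reading its first |Q| symbols,
so by pigeonhole some state repeats, giving the loop that can be pumped.
Here |Q| = 9
Therefore the proof uses p = 9

9


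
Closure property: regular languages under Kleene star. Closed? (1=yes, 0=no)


Regular languages are closed under:
- Union (DFA product construction)
- Intersection (DFA product construction)
- Complement (swap accept/reject states)
- Concatenation (NFA construction)
- Kleene star (NFA construction)
Kleene star is in this list
Therefore: closed

1


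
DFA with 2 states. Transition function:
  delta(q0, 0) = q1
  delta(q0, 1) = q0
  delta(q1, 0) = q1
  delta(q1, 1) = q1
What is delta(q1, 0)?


Looking up transition function:
delta(q1, 0) in the table
Row: q1, Column: 0
Result: q1

q1


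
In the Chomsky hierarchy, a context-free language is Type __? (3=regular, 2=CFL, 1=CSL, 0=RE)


Chomsky hierarchy levels:
  Type 3: Regular (DFA/NFA/regex)
  Type 2: Context-free (PDA)
  Type 1: Context-sensitive
  Type 0: Recursively enumerable (TM)
'context-free' corresponds to Type 2

2


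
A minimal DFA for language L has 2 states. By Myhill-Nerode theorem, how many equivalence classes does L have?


Myhill-Nerode theorem:
Number of equivalence classes = number of states in minimal DFA
Minimal DFA states = 2
Therefore equivalence classes = 2

2


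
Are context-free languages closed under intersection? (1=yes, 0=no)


CFL closure properties:
  Closed under: union, concatenation, Kleene star
  NOT closed under: intersection, complement
Operation 'intersection' is in not-closed list -> No (not closed)

0


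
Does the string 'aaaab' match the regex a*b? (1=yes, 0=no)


Pattern: a*b
String: 'aaaab'
Pattern requires: zero or more 'a's followed by exactly one 'b'
Found 4 leading 'a's
Remaining: 'b'
Remaining is exactly 'b' -> match
Result: 1

1


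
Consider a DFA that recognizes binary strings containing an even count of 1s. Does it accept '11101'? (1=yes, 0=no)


DFA has 2 states: q_even (start, accept=yes) and q_odd
Processing string '11101' character by character:
  Position 0: read '1', 1-count=1 -> q_odd
  Position 1: read '1', 1-count=2 -> q_even
  Position 2: read '1', 1-count=3 -> q_odd
  Position 3: read '0', 1-count=3 -> q_odd (no change)
  Position 4: read '1', 1-count=4 -> q_even
Final state: q_even, total 1s = 4 (even); the DFA requires an even count -> accept

1


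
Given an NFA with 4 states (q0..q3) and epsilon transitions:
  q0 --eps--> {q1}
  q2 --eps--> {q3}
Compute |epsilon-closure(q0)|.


Starting from q0
Initialize closure = {q0}
Follow epsilon from q0 -> add q1
Final closure: {q0, q1}
Size = 2

2


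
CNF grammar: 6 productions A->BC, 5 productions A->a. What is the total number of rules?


CNF allows two rule forms:
  A -> BC (binary): 6 rules
  A -> a (terminal): 5 rules
Total = 6 + 5 = 11

11


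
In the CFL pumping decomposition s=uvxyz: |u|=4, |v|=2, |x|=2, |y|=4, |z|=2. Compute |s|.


|s| = |u| + |v| + |x| + |y| + |z|
= 4 + 2 + 2 + 4 + 2
= 6 + 2 + 6
= 8 + 6
= 14

14


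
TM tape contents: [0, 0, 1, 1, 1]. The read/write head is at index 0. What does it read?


Tape: [0, 0, 1, 1, 1]
Positions: 0 1 2 3 4
Values:    0 0 1 1 1
Head at position 0
tape[0] = 0

0


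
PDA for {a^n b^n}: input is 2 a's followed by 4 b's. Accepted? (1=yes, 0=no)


Language requires equal numbers of a's and b's
PDA pushes for each 'a', pops for each 'b'
Number of a's = 2
Number of b's = 4
2 != 4 -> Reject

0


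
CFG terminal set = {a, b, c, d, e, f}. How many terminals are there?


Terminal symbols: a, b, c, d, e, f
Counting each: a (#1), b (#2), c (#3), d (#4), e (#5), f (#6)
Total = 6

6


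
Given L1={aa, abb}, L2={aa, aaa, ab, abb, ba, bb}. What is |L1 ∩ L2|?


L1 = {aa, abb}
L2 = {aa, aaa, ab, abb, ba, bb}
Checking each string in L1 against L2:
  'aa': in L2? Yes
  'abb': in L2? Yes
Intersection = {aa, abb}
|L1 ∩ L2| = 2

2


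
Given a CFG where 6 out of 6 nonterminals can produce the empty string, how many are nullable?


Nonterminals: {S, A, B, C, D, E}
A nonterminal is nullable if it can derive epsilon
Counting nullable nonterminals: 6
Total nullable = 6

6


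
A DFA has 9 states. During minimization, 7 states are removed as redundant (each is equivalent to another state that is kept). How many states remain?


Original DFA: 9 states
Redundant states removed: 7
Minimized states = original - removed
= 9 - 7
= 2

2


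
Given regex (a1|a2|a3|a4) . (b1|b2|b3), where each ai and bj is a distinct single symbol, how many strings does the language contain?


First group: 4 alternatives
Second group: 3 alternatives
Concatenation: each choice from group 1 pairs with each from group 2
Total = 4 x 3 = 12

12


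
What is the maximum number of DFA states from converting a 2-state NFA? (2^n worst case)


NFA has 2 states
Subset construction: each DFA state = subset of NFA states
Maximum subsets = 2^2
2^2 = 4

4


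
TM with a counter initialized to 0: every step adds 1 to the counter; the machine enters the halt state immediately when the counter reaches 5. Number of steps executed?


Counter starts at 0. Counting sequence:
  Step 1: counter = 1
  Step 2: counter = 2
  Step 3: counter = 3
  Step 4: counter = 4
  Step 5: counter = 5
Counter reached 5 -> halt
Total steps = 5

5


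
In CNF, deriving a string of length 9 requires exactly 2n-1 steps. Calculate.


Chomsky Normal Form derivation:
String length n = 9
Each step either:
  - Splits a nonterminal into two (n-1 such steps)
  - Converts a nonterminal to terminal (n such steps)
Total = (n-1) + n = 2n - 1
= 2(9) - 1
= 18 - 1
= 17

17


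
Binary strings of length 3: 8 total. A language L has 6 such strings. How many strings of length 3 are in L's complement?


Alphabet: {0,1}
String length: 3
Total strings of length 3 = 2^3 = 8
Strings in L = 6
Complement = total - |L|
= 8 - 6
= 2

2


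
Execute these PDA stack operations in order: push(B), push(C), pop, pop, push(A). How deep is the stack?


Tracing stack operations:
  push(B) -> stack = [B], depth=1
  push(C) -> stack = [B,C], depth=2
  pop -> removed C, stack = [B], depth=1
  pop -> removed B, stack = [], depth=0
  push(A) -> stack = [A], depth=1
Final depth = 1

1


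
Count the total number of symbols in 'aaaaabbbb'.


String: 'aaaaabbbb'
Counting characters:
  'a' appears 5 time(s)
  'b' appears 4 time(s)
Total length = 5 + 4 = 9

9


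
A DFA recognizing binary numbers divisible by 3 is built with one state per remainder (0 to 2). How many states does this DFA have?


Divisibility by 3 is tracked via the remainder mod 3: 0, 1, ..., 2
The construction assigns one state to each remainder
Number of remainders = 3

3


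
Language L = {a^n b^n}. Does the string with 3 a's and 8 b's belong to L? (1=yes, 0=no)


Language requires equal numbers of a's and b's
PDA pushes for each 'a', pops for each 'b'
Number of a's = 3
Number of b's = 8
3 != 8 -> Reject

0


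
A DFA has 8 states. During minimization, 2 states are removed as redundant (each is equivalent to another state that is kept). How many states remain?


Original DFA: 8 states
Redundant states removed: 2
Minimized states = original - removed
= 8 - 2
= 6

6


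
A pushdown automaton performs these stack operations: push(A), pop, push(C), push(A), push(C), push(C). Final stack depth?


Tracing stack operations:
  push(A) -> stack = [A], depth=1
  pop -> removed A, stack = [], depth=0
  push(C) -> stack = [C], depth=1
  push(A) -> stack = [C,A], depth=2
  push(C) -> stack = [C,A,C], depth=3
  push(C) -> stack = [C,A,C,C], depth=4
Final depth = 4

4


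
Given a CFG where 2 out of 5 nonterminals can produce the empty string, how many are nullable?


Nonterminals: {S, A, B, C, D}
A nonterminal is nullable if it can derive epsilon
Counting nullable nonterminals: 2
Total nullable = 2

2


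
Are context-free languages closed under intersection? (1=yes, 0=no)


CFL closure properties:
  Closed under: union, concatenation, Kleene star
  NOT closed under: intersection, complement
Operation 'intersection' is in not-closed list -> No (not closed)

0


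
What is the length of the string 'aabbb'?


String: 'aabbb'
Counting characters:
  'a' appears 2 time(s)
  'b' appears 3 time(s)
Total length = 2 + 3 = 5

5


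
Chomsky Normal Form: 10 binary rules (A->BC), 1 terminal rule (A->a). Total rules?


CNF allows two rule forms:
  A -> BC (binary): 10 rules
  A -> a (terminal): 1 rule
Total = 10 + 1 = 11

11


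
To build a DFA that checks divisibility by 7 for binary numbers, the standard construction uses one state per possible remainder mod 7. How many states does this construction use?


Divisibility by 7 is tracked via the remainder mod 7: 0, 1, ..., 6
The construction assigns one state to each remainder
Number of remainders = 7

7


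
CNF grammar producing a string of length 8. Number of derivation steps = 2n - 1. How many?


Chomsky Normal Form derivation:
String length n = 8
Each step either:
  - Splits a nonterminal into two (n-1 such steps)
  - Converts a nonterminal to terminal (n such steps)
Total = (n-1) + n = 2n - 1
= 2(8) - 1
= 16 - 1
= 15

15


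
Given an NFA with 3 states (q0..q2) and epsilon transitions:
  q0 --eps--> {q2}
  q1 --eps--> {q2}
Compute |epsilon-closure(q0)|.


Starting from q0
Initialize closure = {q0}
Follow epsilon from q0 -> add q2
Final closure: {q0, q2}
Size = 2

2


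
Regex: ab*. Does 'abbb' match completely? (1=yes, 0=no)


Pattern: ab*
String: 'abbb'
Pattern requires: exactly one 'a' followed by zero or more 'b's
First char is 'a' -> OK
Rest 'bbb': all b's? Yes
Result: 1

1


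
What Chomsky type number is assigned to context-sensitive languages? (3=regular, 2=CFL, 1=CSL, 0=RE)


Chomsky hierarchy levels:
  Type 3: Regular (DFA/NFA/regex)
  Type 2: Context-free (PDA)
  Type 1: Context-sensitive
  Type 0: Recursively enumerable (TM)
'context-sensitive' corresponds to Type 1

1


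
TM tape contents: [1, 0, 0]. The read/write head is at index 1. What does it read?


Tape: [1, 0, 0]
Positions: 0 1 2
Values:    1 0 0
Head at position 1
tape[1] = 0

0


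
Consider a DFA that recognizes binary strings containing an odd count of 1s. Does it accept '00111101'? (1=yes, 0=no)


DFA has 2 states: q_even (start, accept=no) and q_odd
Processing string '00111101' character by character:
  Position 0: read '0', 1-count=0 -> q_even (no change)
  Position 1: read '0', 1-count=0 -> q_even (no change)
  Position 2: read '1', 1-count=1 -> q_odd
  Position 3: read '1', 1-count=2 -> q_even
  Position 4: read '1', 1-count=3 -> q_odd
  Position 5: read '1', 1-count=4 -> q_even
  Position 6: read '0', 1-count=4 -> q_even (no change)
  Position 7: read '1', 1-count=5 -> q_odd
Final state: q_odd, total 1s = 5 (odd); the DFA requires an odd count -> accept

1


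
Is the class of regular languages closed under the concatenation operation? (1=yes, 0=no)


Regular languages are closed under:
- Union (DFA product construction)
- Intersection (DFA product construction)
- Complement (swap accept/reject states)
- Concatenation (NFA construction)
- Kleene star (NFA construction)
concatenation is in this list
Therefore: closed

1


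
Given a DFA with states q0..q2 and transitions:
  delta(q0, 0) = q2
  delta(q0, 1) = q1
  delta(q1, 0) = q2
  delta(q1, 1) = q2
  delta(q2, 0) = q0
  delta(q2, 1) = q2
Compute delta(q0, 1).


Looking up transition function:
delta(q0, 1) in the table
Row: q0, Column: 1
Result: q1

q1


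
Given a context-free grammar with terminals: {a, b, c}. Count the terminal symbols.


Terminal symbols: a, b, c
Counting each: a (#1), b (#2), c (#3)
Total = 3

3


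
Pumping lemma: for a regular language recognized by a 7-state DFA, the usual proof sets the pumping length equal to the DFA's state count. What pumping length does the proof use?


Pumping lemma for regular languages (standard proof):
Take p = |Q|, the number of DFA states.
Any string of length >= |Q| passes through |Q|+1 states while reading its first |Q| symbols,
so by pigeonhole some state repeats, giving the loop that can be pumped.
Here |Q| = 7
Therefore the proof uses p = 7

7


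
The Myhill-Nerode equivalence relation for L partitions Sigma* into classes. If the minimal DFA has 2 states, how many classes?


Myhill-Nerode theorem:
Number of equivalence classes = number of states in minimal DFA
Minimal DFA states = 2
Therefore equivalence classes = 2

2


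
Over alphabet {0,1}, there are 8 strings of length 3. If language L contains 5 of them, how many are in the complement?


Alphabet: {0,1}
String length: 3
Total strings of length 3 = 2^3 = 8
Strings in L = 5
Complement = total - |L|
= 8 - 5
= 3

3


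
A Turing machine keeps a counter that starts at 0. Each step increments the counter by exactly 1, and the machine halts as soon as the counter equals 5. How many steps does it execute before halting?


Counter starts at 0. Counting sequence:
  Step 1: counter = 1
  Step 2: counter = 2
  Step 3: counter = 3
  Step 4: counter = 4
  Step 5: counter = 5
Counter reached 5 -> halt
Total steps = 5

5


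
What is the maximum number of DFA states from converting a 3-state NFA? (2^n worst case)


NFA has 3 states
Subset construction: each DFA state = subset of NFA states
Maximum subsets = 2^3
2^3 = 8

8


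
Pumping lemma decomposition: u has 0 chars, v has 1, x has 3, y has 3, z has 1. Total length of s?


|s| = |u| + |v| + |x| + |y| + |z|
= 0 + 1 + 3 + 3 + 1
= 1 + 3 + 4
= 4 + 4
= 8

8


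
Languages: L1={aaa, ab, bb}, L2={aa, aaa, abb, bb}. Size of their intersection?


L1 = {aaa, ab, bb}
L2 = {aa, aaa, abb, bb}
Checking each string in L1 against L2:
  'aaa': in L2? Yes
  'ab': in L2? No
  'bb': in L2? Yes
Intersection = {aaa, bb}
|L1 ∩ L2| = 2

2


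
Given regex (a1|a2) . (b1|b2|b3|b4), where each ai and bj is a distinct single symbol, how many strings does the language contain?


First group: 2 alternatives
Second group: 4 alternatives
Concatenation: each choice from group 1 pairs with each from group 2
Total = 2 x 4 = 8

8


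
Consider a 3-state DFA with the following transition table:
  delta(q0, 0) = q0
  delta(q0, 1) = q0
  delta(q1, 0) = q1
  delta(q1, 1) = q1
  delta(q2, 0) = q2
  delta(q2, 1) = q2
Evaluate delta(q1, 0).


Looking up transition function:
delta(q1, 0) in the table
Row: q1, Column: 0
Result: q1

q1


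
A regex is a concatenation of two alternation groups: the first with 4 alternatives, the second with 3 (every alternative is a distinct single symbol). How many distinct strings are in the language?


First group: 4 alternatives
Second group: 3 alternatives
Concatenation: each choice from group 1 pairs with each from group 2
Total = 4 x 3 = 12

12


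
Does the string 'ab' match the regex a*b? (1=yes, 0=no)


Pattern: a*b
String: 'ab'
Pattern requires: zero or more 'a's followed by exactly one 'b'
Found 1 leading 'a's
Remaining: 'b'
Remaining is exactly 'b' -> match
Result: 1

1


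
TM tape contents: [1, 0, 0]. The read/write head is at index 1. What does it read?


Tape: [1, 0, 0]
Positions: 0 1 2
Values:    1 0 0
Head at position 1
tape[1] = 0

0


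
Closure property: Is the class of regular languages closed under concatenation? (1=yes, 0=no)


Regular languages are closed under all standard operations:
- Union: Yes (product construction)
- Intersection: Yes (product construction)
- Complement: Yes (swap accept/reject)
- Concatenation: Yes (NFA construction)
Operation: concatenation -> Closed

1


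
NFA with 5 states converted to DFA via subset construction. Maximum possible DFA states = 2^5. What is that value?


NFA has 5 states
Subset construction: each DFA state = subset of NFA states
Maximum subsets = 2^5
2^5 = 32

32


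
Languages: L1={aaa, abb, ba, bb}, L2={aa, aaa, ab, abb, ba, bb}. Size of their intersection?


L1 = {aaa, abb, ba, bb}
L2 = {aa, aaa, ab, abb, ba, bb}
Checking each string in L1 against L2:
  'aaa': in L2? Yes
  'abb': in L2? Yes
  'ba': in L2? Yes
  'bb': in L2? Yes
Intersection = {aaa, abb, ba, bb}
|L1 ∩ L2| = 4

4


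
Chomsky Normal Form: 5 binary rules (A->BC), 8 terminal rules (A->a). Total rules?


CNF allows two rule forms:
  A -> BC (binary): 5 rules
  A -> a (terminal): 8 rules
Total = 5 + 8 = 13

13


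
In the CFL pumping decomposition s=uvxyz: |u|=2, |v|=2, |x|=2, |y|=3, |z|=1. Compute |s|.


|s| = |u| + |v| + |x| + |y| + |z|
= 2 + 2 + 2 + 3 + 1
= 4 + 2 + 4
= 6 + 4
= 10

10


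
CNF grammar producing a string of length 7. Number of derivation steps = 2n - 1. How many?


Chomsky Normal Form derivation:
String length n = 7
Each step either:
  - Splits a nonterminal into two (n-1 such steps)
  - Converts a nonterminal to terminal (n such steps)
Total = (n-1) + n = 2n - 1
= 2(7) - 1
= 14 - 1
= 13

13
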